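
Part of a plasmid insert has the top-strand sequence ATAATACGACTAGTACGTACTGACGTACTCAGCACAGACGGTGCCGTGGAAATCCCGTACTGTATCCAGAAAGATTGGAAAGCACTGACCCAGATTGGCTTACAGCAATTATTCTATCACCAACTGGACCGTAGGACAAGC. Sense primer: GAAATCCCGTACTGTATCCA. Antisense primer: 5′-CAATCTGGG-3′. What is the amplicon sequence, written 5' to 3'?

Scanning the template, GAAATCCCGTACTGTATCCA occurs at positions 49–68; this primer anneals to the bottom strand there with its 3' end pointing downstream.
Taking the reverse complement of CAATCTGGG gives CCCAGATTG, found at positions 89–97 on the template; the primer anneals here to the top strand with its 3' end pointing upstream.
The product is the template from position 49 through 97 (49 bp).

5'-GAAATCCCGTACTGTATCCAGAAAGATTGGAAAGCACTGACCCAGATTG-3'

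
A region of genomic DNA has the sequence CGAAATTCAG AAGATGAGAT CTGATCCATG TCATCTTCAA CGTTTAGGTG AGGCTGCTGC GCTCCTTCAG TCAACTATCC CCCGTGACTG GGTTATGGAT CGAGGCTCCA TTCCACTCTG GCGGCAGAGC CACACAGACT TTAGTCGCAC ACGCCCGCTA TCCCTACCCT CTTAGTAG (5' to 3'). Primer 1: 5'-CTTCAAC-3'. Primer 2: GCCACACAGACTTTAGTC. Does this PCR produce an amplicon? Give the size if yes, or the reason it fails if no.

Primer 1 (CTTCAAC) matches the top strand at positions 35–41 (3' end points downstream).
Primer 2 (GCCACACAGACTTTAGTC) also matches the top strand directly, at positions 129–146 — its reverse complement GACTAAAGTCTGTGTGGC is not present.
Both primers anneal to the bottom strand with 3' ends pointing the same way, so neither can prime synthesis back toward the other.

No product — both primers anneal to the same strand and extend in the same direction.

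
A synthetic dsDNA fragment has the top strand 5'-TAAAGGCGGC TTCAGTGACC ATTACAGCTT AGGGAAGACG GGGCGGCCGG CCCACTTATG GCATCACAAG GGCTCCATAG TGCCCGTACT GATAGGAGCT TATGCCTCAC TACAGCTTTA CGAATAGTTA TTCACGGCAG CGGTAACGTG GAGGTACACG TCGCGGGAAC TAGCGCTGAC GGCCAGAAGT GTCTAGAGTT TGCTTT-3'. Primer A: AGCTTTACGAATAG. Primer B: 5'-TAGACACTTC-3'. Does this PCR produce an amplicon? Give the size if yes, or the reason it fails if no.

Primer A (AGCTTTACGAATAG) matches the top strand at positions 114–127; it acts as a forward primer.
Primer B's reverse complement is GAAGTGTCTA, matching the top strand at positions 186–195; it acts as a reverse primer.
The 3' ends face each other across positions 114–195, giving an 82 bp product.

Yes — an 82 bp product.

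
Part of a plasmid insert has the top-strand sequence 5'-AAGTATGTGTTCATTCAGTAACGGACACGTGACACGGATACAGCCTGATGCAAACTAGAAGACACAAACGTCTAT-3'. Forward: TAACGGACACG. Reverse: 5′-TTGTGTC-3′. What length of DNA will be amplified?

Forward primer TAACGGACACG is found on the top strand at positions 19–29.
Taking the reverse complement of TTGTGTC gives GACACAA, found at positions 61–67 on the template; the primer anneals here to the top strand with its 3' end pointing upstream.
The product runs from position 19 to position 67, so its length is 67 − 19 + 1 = 49 bp.

49 bp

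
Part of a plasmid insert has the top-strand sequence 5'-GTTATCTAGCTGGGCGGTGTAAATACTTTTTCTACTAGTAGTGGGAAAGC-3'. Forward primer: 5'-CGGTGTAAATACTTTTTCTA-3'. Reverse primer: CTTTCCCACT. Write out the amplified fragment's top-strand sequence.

Forward primer CGGTGTAAATACTTTTTCTA is found on the top strand at positions 15–34.
Reverse complement of the reverse primer: AGTGGGAAAG. This occurs on the top strand at positions 40–49.
The product is the template from position 15 through 49 (35 bp).

5'-CGGTGTAAATACTTTTTCTACTAGTAGTGGGAAAG-3'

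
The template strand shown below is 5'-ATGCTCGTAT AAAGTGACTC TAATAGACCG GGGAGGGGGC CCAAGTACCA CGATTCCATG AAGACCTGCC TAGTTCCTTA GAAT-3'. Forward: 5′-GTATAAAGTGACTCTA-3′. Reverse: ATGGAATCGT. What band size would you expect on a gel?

Scanning the template, GTATAAAGTGACTCTA occurs at positions 7–22; this primer anneals to the bottom strand there with its 3' end pointing downstream.
Taking the reverse complement of ATGGAATCGT gives ACGATTCCAT, found at positions 50–59 on the template; the primer anneals here to the top strand with its 3' end pointing upstream.
Amplicon spans positions 7–59: 53 bp.

53 bp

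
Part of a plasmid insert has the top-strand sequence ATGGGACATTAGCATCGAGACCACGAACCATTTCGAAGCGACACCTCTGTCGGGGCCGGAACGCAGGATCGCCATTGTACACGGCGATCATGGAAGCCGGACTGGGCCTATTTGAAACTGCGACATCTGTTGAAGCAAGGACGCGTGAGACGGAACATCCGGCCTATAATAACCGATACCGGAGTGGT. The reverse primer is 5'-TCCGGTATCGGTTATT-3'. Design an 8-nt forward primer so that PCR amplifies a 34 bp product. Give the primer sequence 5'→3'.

The reverse primer's reverse complement AATAACCGATACCGGA matches the template at positions 168–183, so the product ends at position 183.
A 34 bp product then starts at position 183 − 34 + 1 = 150.
The forward primer is identical to the top strand there: ACGGAACA.

5'-ACGGAACA-3'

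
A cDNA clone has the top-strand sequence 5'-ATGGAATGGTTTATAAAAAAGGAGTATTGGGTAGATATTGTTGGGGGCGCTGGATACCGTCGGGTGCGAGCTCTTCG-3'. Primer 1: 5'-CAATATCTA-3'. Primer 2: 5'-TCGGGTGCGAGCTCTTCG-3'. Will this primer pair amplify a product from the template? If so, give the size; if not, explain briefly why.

No product — the primers' 3' ends point away from each other.

Primer 1 (CAATATCTA) has reverse complement TAGATATTG, which matches the top strand at positions 32–40; primer 1 anneals to the top strand there with its 3' end pointing upstream toward position 32.
Primer 2 (TCGGGTGCGAGCTCTTCG) matches the top strand directly at positions 60–77; it anneals to the bottom strand with its 3' end pointing downstream toward position 77.
The 3' ends diverge (primer 1 extends toward position 1, primer 2 toward position 77), so the primers never converge on a shared product.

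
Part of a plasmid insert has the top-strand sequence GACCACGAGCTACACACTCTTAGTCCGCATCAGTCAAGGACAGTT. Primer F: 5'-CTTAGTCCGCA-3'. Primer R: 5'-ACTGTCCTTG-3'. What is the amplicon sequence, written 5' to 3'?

Forward primer CTTAGTCCGCA is found on the top strand at positions 19–29.
Taking the reverse complement of ACTGTCCTTG gives CAAGGACAGT, found at positions 35–44 on the template; the primer anneals here to the top strand with its 3' end pointing upstream.
The product is the template from position 19 through 44 (26 bp).

5'-CTTAGTCCGCATCAGTCAAGGACAGT-3'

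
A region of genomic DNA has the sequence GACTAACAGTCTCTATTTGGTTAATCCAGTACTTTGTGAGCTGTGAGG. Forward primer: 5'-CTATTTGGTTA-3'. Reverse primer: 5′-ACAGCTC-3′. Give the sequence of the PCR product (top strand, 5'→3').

5'-CTATTTGGTTAATCCAGTACTTTGTGAGCTGT-3'

Scanning the template, CTATTTGGTTA occurs at positions 13–23; this primer anneals to the bottom strand there with its 3' end pointing downstream.
Taking the reverse complement of ACAGCTC gives GAGCTGT, found at positions 38–44 on the template; the primer anneals here to the top strand with its 3' end pointing upstream.
The product is the template from position 13 through 44 (32 bp).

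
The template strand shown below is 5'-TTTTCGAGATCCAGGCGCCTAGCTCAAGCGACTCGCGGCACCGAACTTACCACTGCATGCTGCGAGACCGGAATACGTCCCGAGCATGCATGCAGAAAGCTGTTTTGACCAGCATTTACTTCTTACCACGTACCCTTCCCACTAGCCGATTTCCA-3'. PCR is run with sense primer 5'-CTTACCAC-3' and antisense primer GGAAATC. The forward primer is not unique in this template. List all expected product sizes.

109 bp, 33 bp

The forward primer CTTACCAC matches the top strand at positions 46–53, 122–129.
The reverse primer's reverse complement is GATTTCC, matching at positions 148–154.
Each forward site pairs with the reverse site to give a product ending at position 154: sizes 109, 33 bp.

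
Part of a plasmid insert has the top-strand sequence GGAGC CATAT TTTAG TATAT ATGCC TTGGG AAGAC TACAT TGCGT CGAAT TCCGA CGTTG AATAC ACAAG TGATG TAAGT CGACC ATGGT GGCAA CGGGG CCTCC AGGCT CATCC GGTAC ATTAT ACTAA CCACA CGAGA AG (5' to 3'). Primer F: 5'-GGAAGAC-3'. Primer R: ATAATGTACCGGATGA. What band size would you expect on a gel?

The forward primer matches the template at positions 29–35.
The reverse primer's reverse complement is TCATCCGGTACATTAT, which matches the template at positions 110–125.
The product runs from position 29 to position 125, so its length is 125 − 29 + 1 = 97 bp.

97 bp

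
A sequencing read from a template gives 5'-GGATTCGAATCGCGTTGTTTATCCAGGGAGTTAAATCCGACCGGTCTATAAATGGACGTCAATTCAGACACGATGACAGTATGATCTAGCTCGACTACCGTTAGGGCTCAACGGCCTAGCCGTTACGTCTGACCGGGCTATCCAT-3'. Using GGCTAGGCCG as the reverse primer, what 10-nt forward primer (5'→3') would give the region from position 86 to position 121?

5'-CTAGCTCGAC-3'

The reverse primer's reverse complement CGGCCTAGCC matches the template at positions 112–121; the product starts at position 86.
The forward primer is identical to the top strand over positions 86–95: CTAGCTCGAC.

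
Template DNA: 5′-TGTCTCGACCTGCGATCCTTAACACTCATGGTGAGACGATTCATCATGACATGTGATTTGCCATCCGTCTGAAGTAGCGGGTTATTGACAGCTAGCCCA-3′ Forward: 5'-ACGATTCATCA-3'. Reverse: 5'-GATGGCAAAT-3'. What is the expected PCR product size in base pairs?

30 bp

Forward primer ACGATTCATCA is found on the top strand at positions 36–46.
Taking the reverse complement of GATGGCAAAT gives ATTTGCCATC, found at positions 56–65 on the template; the primer anneals here to the top strand with its 3' end pointing upstream.
Product length = (reverse-primer end) − (forward-primer start) + 1 = 65 − 36 + 1 = 30 bp.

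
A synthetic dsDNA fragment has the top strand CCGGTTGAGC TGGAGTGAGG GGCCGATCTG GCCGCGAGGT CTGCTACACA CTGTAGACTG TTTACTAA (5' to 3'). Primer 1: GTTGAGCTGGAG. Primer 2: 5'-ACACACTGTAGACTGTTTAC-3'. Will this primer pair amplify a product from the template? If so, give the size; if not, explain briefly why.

Primer 1 (GTTGAGCTGGAG) matches the top strand at positions 4–15 (3' end points downstream).
Primer 2 (ACACACTGTAGACTGTTTAC) also matches the top strand directly, at positions 46–65 — its reverse complement GTAAACAGTCTACAGTGTGT is not present.
Both primers anneal to the bottom strand with 3' ends pointing the same way, so neither can prime synthesis back toward the other.

No product — both primers anneal to the same strand and extend in the same direction.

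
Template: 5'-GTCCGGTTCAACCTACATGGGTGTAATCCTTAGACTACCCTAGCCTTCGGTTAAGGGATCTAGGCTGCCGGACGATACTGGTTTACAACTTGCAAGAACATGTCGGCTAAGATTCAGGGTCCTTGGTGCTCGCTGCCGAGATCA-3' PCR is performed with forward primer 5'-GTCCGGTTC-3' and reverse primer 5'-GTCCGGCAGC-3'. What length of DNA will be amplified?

Forward primer GTCCGGTTC is found on the top strand at positions 1–9.
Reverse complement of the reverse primer: GCTGCCGGAC. This occurs on the top strand at positions 64–73.
Product length = (reverse-primer end) − (forward-primer start) + 1 = 73 − 1 + 1 = 73 bp.

73 bp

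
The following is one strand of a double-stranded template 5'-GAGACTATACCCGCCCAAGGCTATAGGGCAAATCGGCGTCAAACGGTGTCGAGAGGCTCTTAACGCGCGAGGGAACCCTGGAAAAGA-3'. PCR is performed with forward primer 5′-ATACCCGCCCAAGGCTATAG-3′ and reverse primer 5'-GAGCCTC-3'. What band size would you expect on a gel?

53 bp

The forward primer matches the template at positions 7–26.
Taking the reverse complement of GAGCCTC gives GAGGCTC, found at positions 53–59 on the template; the primer anneals here to the top strand with its 3' end pointing upstream.
Product length = (reverse-primer end) − (forward-primer start) + 1 = 59 − 7 + 1 = 53 bp.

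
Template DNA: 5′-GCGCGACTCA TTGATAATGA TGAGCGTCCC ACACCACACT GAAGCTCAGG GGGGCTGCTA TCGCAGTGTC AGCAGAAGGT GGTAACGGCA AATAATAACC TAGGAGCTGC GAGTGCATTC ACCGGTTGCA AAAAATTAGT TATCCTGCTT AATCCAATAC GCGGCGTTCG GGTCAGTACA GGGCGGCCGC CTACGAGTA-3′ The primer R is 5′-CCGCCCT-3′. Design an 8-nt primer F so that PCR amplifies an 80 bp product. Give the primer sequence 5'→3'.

The reverse primer's reverse complement AGGGCGG matches the template at positions 180–186, so the product ends at position 186.
An 80 bp product then starts at position 186 − 80 + 1 = 107.
The forward primer is identical to the top strand there: CTGCGAGT.

5'-CTGCGAGT-3'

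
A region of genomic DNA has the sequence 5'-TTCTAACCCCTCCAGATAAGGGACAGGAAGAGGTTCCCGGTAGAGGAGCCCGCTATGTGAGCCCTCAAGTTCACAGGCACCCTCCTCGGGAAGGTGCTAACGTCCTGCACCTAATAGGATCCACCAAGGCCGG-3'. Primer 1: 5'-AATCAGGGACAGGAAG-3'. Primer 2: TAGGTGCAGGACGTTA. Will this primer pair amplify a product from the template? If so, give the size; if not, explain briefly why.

No product — primer 1 has no binding site in the template.

Primer 1 (AATCAGGGACAGGAAG) does not match the top strand, and its reverse complement CTTCCTGTCCCTGATT does not match either.
With no annealing site for primer 1, no amplification occurs.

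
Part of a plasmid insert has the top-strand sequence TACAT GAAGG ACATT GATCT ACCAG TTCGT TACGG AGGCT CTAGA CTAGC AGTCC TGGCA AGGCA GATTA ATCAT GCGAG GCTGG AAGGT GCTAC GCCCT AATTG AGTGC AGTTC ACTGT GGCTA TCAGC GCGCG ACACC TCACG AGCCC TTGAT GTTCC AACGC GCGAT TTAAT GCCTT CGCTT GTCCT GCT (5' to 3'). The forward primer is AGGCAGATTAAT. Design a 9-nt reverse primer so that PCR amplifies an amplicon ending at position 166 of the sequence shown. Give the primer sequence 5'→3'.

5'-CGCGTTGGA-3'

The forward primer binds at positions 61–72; the product's 3' end on the top strand is position 166.
The reverse primer anneals to the top strand over positions 158–166, i.e. to TCCAACGCG.
Its sequence written 5'→3' is the reverse complement: CGCGTTGGA.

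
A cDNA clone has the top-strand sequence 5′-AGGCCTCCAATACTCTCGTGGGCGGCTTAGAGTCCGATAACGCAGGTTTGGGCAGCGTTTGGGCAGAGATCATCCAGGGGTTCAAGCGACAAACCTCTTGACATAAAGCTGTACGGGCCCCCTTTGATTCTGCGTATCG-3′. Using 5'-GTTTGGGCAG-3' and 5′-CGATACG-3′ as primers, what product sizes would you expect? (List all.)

94 bp, 83 bp

The forward primer GTTTGGGCAG matches the top strand at positions 46–55, 57–66.
The reverse primer's reverse complement is CGTATCG, matching at positions 133–139.
Each forward site pairs with the reverse site to give a product ending at position 139: sizes 94, 83 bp.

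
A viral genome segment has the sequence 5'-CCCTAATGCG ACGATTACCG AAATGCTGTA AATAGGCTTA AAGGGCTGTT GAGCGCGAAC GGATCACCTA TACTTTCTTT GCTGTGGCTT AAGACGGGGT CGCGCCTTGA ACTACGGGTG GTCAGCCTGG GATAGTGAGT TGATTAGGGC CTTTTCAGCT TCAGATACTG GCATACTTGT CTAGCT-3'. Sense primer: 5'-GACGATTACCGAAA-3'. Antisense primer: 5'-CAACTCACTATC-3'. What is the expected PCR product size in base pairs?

133 bp

The forward primer matches the template at positions 10–23.
The reverse primer's reverse complement is GATAGTGAGTTG, which matches the template at positions 131–142.
Product length = (reverse-primer end) − (forward-primer start) + 1 = 142 − 10 + 1 = 133 bp.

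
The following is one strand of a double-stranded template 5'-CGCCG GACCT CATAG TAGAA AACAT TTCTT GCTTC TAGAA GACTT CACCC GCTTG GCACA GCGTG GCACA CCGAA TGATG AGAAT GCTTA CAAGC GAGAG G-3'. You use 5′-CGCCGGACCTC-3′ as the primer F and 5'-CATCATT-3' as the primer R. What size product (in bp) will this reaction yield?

Scanning the template, CGCCGGACCTC occurs at positions 1–11; this primer anneals to the bottom strand there with its 3' end pointing downstream.
Taking the reverse complement of CATCATT gives AATGATG, found at positions 74–80 on the template; the primer anneals here to the top strand with its 3' end pointing upstream.
Product length = (reverse-primer end) − (forward-primer start) + 1 = 80 − 1 + 1 = 80 bp.

80 bp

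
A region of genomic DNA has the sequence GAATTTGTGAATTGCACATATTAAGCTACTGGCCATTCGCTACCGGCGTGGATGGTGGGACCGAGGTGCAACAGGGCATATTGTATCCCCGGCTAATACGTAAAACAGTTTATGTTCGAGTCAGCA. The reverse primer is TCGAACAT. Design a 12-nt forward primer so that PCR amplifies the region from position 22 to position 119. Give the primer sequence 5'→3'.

The reverse primer's reverse complement ATGTTCGA matches the template at positions 112–119; the product starts at position 22.
The forward primer is identical to the top strand over positions 22–33: TAAGCTACTGGC.

5'-TAAGCTACTGGC-3'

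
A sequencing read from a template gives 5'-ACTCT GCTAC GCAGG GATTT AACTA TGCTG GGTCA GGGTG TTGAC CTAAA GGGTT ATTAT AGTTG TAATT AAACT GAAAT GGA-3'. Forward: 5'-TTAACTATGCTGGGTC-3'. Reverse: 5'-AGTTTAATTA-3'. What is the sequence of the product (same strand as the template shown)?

Forward primer TTAACTATGCTGGGTC is found on the top strand at positions 19–34.
Reverse complement of the reverse primer: TAATTAAACT. This occurs on the top strand at positions 66–75.
The product is the template from position 19 through 75 (57 bp).

5'-TTAACTATGCTGGGTCAGGGTGTTGACCTAAAGGGTTATTATAGTTGTAATTAAACT-3'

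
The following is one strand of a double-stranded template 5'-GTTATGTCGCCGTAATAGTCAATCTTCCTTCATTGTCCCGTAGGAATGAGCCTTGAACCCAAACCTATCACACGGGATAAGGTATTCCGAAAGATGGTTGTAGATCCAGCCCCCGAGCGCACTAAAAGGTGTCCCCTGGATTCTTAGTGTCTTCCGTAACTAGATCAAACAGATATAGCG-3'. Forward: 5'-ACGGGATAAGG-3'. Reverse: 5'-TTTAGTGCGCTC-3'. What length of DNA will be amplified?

Forward primer ACGGGATAAGG is found on the top strand at positions 72–82.
Reverse complement of the reverse primer: GAGCGCACTAAA. This occurs on the top strand at positions 115–126.
Amplicon spans positions 72–126: 55 bp.

55 bp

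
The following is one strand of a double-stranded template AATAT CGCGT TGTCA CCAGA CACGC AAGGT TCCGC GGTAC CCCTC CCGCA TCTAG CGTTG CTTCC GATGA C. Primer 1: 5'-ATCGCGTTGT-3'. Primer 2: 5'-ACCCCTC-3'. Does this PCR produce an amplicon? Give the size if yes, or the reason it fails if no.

Primer 1 (ATCGCGTTGT) matches the top strand at positions 4–13 (3' end points downstream).
Primer 2 (ACCCCTC) also matches the top strand directly, at positions 39–45 — its reverse complement GAGGGGT is not present.
Both primers anneal to the bottom strand with 3' ends pointing the same way, so neither can prime synthesis back toward the other.

No product — both primers anneal to the same strand and extend in the same direction.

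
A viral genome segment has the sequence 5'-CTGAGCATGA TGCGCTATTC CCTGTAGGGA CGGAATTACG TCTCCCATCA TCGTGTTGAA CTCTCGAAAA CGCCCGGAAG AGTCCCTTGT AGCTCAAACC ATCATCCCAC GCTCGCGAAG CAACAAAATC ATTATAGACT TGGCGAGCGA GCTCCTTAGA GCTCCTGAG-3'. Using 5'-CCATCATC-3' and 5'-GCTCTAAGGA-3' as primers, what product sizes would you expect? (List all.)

118 bp, 64 bp

The forward primer CCATCATC matches the top strand at positions 45–52, 99–106.
The reverse primer's reverse complement is TCCTTAGAGC, matching at positions 153–162.
Each forward site pairs with the reverse site to give a product ending at position 162: sizes 118, 64 bp.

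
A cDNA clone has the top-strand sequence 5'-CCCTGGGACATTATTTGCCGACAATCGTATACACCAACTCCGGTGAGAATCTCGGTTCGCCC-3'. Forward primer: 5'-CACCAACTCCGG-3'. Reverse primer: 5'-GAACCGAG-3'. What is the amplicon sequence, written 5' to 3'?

5'-CACCAACTCCGGTGAGAATCTCGGTTC-3'

Forward primer CACCAACTCCGG is found on the top strand at positions 32–43.
Taking the reverse complement of GAACCGAG gives CTCGGTTC, found at positions 51–58 on the template; the primer anneals here to the top strand with its 3' end pointing upstream.
The product is the template from position 32 through 58 (27 bp).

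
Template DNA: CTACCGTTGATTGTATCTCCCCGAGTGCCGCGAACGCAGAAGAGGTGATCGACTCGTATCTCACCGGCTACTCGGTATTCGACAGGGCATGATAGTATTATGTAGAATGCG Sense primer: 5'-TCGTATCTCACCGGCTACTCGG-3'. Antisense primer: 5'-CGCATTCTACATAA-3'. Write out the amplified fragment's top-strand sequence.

Forward primer TCGTATCTCACCGGCTACTCGG is found on the top strand at positions 54–75.
Reverse complement of the reverse primer: TTATGTAGAATGCG. This occurs on the top strand at positions 98–111.
The product is the template from position 54 through 111 (58 bp).

5'-TCGTATCTCACCGGCTACTCGGTATTCGACAGGGCATGATAGTATTATGTAGAATGCG-3'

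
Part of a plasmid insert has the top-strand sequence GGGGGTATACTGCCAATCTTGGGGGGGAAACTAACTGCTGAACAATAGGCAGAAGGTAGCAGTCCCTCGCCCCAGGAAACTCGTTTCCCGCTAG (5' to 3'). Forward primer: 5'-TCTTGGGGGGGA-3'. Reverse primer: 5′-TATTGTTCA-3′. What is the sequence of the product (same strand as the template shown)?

5'-TCTTGGGGGGGAAACTAACTGCTGAACAATA-3'

The forward primer matches the template at positions 17–28.
Reverse complement of the reverse primer: TGAACAATA. This occurs on the top strand at positions 39–47.
The product is the template from position 17 through 47 (31 bp).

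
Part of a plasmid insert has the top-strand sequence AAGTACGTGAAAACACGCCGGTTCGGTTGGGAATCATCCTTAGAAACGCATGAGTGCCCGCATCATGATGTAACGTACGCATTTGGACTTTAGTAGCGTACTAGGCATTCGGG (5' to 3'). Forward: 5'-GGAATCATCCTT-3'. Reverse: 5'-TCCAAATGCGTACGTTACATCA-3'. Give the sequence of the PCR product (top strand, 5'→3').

5'-GGAATCATCCTTAGAAACGCATGAGTGCCCGCATCATGATGTAACGTACGCATTTGGA-3'

Scanning the template, GGAATCATCCTT occurs at positions 30–41; this primer anneals to the bottom strand there with its 3' end pointing downstream.
Taking the reverse complement of TCCAAATGCGTACGTTACATCA gives TGATGTAACGTACGCATTTGGA, found at positions 66–87 on the template; the primer anneals here to the top strand with its 3' end pointing upstream.
The product is the template from position 30 through 87 (58 bp).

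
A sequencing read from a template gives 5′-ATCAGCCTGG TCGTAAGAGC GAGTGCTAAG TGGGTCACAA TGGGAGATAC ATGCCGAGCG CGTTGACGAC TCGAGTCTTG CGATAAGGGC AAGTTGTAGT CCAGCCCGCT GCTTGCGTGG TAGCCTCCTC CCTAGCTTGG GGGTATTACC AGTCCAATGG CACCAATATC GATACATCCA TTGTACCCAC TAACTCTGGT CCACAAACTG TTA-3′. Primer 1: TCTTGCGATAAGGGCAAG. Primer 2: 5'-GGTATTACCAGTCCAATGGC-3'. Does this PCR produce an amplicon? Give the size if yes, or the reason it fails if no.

Primer 1 (TCTTGCGATAAGGGCAAG) matches the top strand at positions 76–93 (3' end points downstream).
Primer 2 (GGTATTACCAGTCCAATGGC) also matches the top strand directly, at positions 142–161 — its reverse complement GCCATTGGACTGGTAATACC is not present.
Both primers anneal to the bottom strand with 3' ends pointing the same way, so neither can prime synthesis back toward the other.

No product — both primers anneal to the same strand and extend in the same direction.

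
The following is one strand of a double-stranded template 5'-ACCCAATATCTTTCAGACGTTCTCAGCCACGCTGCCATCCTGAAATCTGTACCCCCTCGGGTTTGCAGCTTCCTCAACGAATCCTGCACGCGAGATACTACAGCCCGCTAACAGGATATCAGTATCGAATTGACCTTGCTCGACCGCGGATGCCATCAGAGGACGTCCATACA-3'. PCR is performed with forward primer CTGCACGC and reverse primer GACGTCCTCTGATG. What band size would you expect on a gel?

Scanning the template, CTGCACGC occurs at positions 84–91; this primer anneals to the bottom strand there with its 3' end pointing downstream.
Taking the reverse complement of GACGTCCTCTGATG gives CATCAGAGGACGTC, found at positions 154–167 on the template; the primer anneals here to the top strand with its 3' end pointing upstream.
Product length = (reverse-primer end) − (forward-primer start) + 1 = 167 − 84 + 1 = 84 bp.

84 bp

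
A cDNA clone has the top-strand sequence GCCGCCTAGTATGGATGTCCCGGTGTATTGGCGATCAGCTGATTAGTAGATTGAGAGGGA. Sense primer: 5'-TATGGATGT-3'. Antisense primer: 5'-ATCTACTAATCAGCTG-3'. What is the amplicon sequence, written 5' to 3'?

Scanning the template, TATGGATGT occurs at positions 10–18; this primer anneals to the bottom strand there with its 3' end pointing downstream.
Taking the reverse complement of ATCTACTAATCAGCTG gives CAGCTGATTAGTAGAT, found at positions 36–51 on the template; the primer anneals here to the top strand with its 3' end pointing upstream.
The product is the template from position 10 through 51 (42 bp).

5'-TATGGATGTCCCGGTGTATTGGCGATCAGCTGATTAGTAGAT-3'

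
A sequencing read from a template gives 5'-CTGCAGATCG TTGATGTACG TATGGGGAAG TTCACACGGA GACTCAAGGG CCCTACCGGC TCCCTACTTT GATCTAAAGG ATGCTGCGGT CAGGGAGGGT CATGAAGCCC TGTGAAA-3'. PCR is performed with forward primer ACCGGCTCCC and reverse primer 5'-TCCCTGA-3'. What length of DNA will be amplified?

42 bp

Scanning the template, ACCGGCTCCC occurs at positions 55–64; this primer anneals to the bottom strand there with its 3' end pointing downstream.
The reverse primer's reverse complement is TCAGGGA, which matches the template at positions 90–96.
The product runs from position 55 to position 96, so its length is 96 − 55 + 1 = 42 bp.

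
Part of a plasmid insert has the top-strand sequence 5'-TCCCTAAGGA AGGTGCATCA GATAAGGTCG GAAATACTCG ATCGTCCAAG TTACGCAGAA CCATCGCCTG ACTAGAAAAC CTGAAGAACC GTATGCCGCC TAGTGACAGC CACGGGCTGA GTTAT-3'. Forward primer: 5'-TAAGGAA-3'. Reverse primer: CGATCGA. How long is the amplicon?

Scanning the template, TAAGGAA occurs at positions 5–11; this primer anneals to the bottom strand there with its 3' end pointing downstream.
The reverse primer's reverse complement is TCGATCG, which matches the template at positions 38–44.
Amplicon spans positions 5–44: 40 bp.

40 bp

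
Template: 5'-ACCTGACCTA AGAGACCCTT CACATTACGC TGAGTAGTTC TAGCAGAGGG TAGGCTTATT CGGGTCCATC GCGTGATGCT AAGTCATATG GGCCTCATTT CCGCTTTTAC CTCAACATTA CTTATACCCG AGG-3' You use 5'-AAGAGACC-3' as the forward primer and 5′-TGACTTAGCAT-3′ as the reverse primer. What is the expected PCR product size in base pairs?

Forward primer AAGAGACC is found on the top strand at positions 10–17.
The reverse primer's reverse complement is ATGCTAAGTCA, which matches the template at positions 76–86.
Product length = (reverse-primer end) − (forward-primer start) + 1 = 86 − 10 + 1 = 77 bp.

77 bp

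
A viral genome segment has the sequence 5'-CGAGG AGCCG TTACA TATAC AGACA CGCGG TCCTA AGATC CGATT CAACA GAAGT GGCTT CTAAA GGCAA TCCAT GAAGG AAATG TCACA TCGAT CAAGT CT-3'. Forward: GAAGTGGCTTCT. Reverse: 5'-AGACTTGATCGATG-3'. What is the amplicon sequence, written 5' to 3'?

5'-GAAGTGGCTTCTAAAGGCAATCCATGAAGGAAATGTCACATCGATCAAGTCT-3'

The forward primer matches the template at positions 51–62.
Reverse complement of the reverse primer: CATCGATCAAGTCT. This occurs on the top strand at positions 89–102.
The product is the template from position 51 through 102 (52 bp).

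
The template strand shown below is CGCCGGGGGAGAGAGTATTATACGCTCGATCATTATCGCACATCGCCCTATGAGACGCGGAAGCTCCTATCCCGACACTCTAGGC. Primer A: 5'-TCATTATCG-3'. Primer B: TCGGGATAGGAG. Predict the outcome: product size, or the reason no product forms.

Primer A (TCATTATCG) matches the top strand at positions 30–38; it acts as a forward primer.
Primer B's reverse complement is CTCCTATCCCGA, matching the top strand at positions 64–75; it acts as a reverse primer.
The 3' ends face each other across positions 30–75, giving a 46 bp product.

Yes — a 46 bp product.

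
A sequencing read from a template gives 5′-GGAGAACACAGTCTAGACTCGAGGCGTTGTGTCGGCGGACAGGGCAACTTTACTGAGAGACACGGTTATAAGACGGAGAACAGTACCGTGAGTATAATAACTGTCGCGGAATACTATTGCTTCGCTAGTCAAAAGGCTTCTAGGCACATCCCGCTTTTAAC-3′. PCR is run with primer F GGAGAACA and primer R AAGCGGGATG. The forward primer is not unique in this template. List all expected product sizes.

156 bp, 82 bp

The forward primer GGAGAACA matches the top strand at positions 1–8, 75–82.
The reverse primer's reverse complement is CATCCCGCTT, matching at positions 147–156.
Each forward site pairs with the reverse site to give a product ending at position 156: sizes 156, 82 bp.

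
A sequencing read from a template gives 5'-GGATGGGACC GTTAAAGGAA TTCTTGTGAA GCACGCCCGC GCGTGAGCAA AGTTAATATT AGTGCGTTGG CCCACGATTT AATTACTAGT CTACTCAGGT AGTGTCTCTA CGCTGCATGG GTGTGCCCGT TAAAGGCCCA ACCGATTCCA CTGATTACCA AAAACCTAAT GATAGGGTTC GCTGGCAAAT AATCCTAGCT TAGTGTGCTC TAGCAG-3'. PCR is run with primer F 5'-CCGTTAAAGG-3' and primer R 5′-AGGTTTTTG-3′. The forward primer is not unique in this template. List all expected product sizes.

The forward primer CCGTTAAAGG matches the top strand at positions 9–18, 127–136.
The reverse primer's reverse complement is CAAAAACCT, matching at positions 159–167.
Each forward site pairs with the reverse site to give a product ending at position 167: sizes 159, 41 bp.

159 bp, 41 bp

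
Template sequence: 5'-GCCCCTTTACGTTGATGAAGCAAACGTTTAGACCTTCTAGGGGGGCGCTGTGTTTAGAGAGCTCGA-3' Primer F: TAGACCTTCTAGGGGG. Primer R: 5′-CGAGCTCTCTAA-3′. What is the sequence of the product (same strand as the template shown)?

5'-TAGACCTTCTAGGGGGGCGCTGTGTTTAGAGAGCTCG-3'

Scanning the template, TAGACCTTCTAGGGGG occurs at positions 29–44; this primer anneals to the bottom strand there with its 3' end pointing downstream.
Taking the reverse complement of CGAGCTCTCTAA gives TTAGAGAGCTCG, found at positions 54–65 on the template; the primer anneals here to the top strand with its 3' end pointing upstream.
The product is the template from position 29 through 65 (37 bp).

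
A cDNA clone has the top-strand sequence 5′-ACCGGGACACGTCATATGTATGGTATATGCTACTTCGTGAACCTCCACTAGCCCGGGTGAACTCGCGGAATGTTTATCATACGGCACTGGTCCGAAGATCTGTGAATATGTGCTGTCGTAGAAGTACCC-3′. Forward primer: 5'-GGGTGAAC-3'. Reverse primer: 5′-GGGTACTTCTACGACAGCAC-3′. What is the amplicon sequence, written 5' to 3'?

5'-GGGTGAACTCGCGGAATGTTTATCATACGGCACTGGTCCGAAGATCTGTGAATATGTGCTGTCGTAGAAGTACCC-3'

Scanning the template, GGGTGAAC occurs at positions 55–62; this primer anneals to the bottom strand there with its 3' end pointing downstream.
Reverse complement of the reverse primer: GTGCTGTCGTAGAAGTACCC. This occurs on the top strand at positions 110–129.
The product is the template from position 55 through 129 (75 bp).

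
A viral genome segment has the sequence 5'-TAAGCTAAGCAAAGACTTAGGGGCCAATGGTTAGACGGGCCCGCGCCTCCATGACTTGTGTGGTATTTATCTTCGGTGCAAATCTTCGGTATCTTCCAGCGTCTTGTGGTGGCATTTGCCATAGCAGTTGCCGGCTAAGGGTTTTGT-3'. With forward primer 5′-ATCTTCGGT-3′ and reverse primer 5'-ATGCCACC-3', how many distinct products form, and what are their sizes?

Two products: 47 bp, 34 bp

The forward primer ATCTTCGGT matches the top strand at positions 69–77, 82–90.
The reverse primer's reverse complement is GGTGGCAT, matching at positions 108–115.
Each forward site pairs with the reverse site to give a product ending at position 115: sizes 47, 34 bp.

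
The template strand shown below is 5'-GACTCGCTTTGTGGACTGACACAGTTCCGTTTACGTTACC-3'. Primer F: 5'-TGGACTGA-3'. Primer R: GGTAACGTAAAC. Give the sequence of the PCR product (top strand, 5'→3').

5'-TGGACTGACACAGTTCCGTTTACGTTACC-3'

Forward primer TGGACTGA is found on the top strand at positions 12–19.
Reverse complement of the reverse primer: GTTTACGTTACC. This occurs on the top strand at positions 29–40.
The product is the template from position 12 through 40 (29 bp).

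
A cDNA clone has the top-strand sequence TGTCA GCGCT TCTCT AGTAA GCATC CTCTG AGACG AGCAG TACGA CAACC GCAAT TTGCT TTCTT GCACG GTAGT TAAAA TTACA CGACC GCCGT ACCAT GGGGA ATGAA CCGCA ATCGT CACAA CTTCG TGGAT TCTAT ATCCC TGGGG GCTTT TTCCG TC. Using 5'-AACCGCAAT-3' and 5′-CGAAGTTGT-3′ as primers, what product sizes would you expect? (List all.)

The forward primer AACCGCAAT matches the top strand at positions 47–55, 109–117.
The reverse primer's reverse complement is ACAACTTCG, matching at positions 122–130.
Each forward site pairs with the reverse site to give a product ending at position 130: sizes 84, 22 bp.

84 bp, 22 bp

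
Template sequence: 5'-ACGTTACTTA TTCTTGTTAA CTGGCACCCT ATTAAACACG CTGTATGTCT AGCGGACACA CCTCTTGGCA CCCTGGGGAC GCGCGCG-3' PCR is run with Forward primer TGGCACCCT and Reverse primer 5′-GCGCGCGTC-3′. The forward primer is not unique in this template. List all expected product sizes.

65 bp, 21 bp

The forward primer TGGCACCCT matches the top strand at positions 22–30, 66–74.
The reverse primer's reverse complement is GACGCGCGC, matching at positions 78–86.
Each forward site pairs with the reverse site to give a product ending at position 86: sizes 65, 21 bp.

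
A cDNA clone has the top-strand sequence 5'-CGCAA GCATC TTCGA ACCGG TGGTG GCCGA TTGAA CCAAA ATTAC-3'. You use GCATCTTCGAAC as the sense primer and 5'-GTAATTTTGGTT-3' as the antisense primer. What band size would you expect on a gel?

40 bp

Scanning the template, GCATCTTCGAAC occurs at positions 6–17; this primer anneals to the bottom strand there with its 3' end pointing downstream.
The reverse primer's reverse complement is AACCAAAATTAC, which matches the template at positions 34–45.
Amplicon spans positions 6–45: 40 bp.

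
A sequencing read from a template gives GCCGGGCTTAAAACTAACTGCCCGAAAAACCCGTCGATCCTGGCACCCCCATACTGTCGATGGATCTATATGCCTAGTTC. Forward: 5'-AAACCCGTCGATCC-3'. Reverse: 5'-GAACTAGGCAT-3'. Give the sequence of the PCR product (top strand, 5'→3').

5'-AAACCCGTCGATCCTGGCACCCCCATACTGTCGATGGATCTATATGCCTAGTTC-3'

Forward primer AAACCCGTCGATCC is found on the top strand at positions 27–40.
Taking the reverse complement of GAACTAGGCAT gives ATGCCTAGTTC, found at positions 70–80 on the template; the primer anneals here to the top strand with its 3' end pointing upstream.
The product is the template from position 27 through 80 (54 bp).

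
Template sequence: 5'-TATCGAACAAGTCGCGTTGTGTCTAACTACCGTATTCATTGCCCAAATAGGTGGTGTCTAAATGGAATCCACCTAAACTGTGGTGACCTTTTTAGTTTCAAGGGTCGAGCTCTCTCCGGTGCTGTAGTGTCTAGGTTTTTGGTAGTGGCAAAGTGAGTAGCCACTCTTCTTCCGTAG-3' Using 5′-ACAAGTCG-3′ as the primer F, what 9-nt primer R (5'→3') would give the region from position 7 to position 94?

The product's 3' end on the top strand is position 94.
The reverse primer anneals to the top strand over positions 86–94, i.e. to ACCTTTTTA.
Its sequence written 5'→3' is the reverse complement: TAAAAAGGT.

5'-TAAAAAGGT-3'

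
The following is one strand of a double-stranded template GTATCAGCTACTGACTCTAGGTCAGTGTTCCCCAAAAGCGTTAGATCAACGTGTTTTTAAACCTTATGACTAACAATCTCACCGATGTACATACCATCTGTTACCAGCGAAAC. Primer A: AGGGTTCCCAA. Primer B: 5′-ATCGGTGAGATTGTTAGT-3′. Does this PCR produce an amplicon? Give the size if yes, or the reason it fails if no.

No product — primer A has no binding site in the template.

Primer A (AGGGTTCCCAA) does not match the top strand, and its reverse complement TTGGGAACCCT does not match either.
With no annealing site for primer A, no amplification occurs.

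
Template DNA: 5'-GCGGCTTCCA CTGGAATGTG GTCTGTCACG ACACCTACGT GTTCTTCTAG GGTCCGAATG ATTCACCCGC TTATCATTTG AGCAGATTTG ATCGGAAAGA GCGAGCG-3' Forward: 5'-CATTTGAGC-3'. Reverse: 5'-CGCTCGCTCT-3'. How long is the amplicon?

The forward primer matches the template at positions 75–83.
Reverse complement of the reverse primer: AGAGCGAGCG. This occurs on the top strand at positions 98–107.
Product length = (reverse-primer end) − (forward-primer start) + 1 = 107 − 75 + 1 = 33 bp.

33 bp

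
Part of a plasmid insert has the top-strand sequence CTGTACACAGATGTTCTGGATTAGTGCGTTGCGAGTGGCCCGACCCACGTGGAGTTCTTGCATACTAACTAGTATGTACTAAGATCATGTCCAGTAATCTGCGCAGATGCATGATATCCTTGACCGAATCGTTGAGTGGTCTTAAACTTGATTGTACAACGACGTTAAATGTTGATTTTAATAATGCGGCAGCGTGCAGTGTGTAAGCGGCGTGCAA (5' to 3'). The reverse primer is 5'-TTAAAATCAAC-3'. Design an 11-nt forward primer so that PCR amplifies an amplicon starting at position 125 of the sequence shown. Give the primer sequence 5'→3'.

5'-CGAATCGTTGA-3'

The reverse primer's reverse complement GTTGATTTTAA matches the template at positions 171–181; the product starts at position 125.
The forward primer is identical to the top strand over positions 125–135: CGAATCGTTGA.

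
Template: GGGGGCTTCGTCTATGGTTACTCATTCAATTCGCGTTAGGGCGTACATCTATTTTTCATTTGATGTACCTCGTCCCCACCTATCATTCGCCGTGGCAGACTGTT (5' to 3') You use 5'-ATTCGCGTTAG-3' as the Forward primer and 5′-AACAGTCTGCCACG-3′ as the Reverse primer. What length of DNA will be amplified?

76 bp

Scanning the template, ATTCGCGTTAG occurs at positions 29–39; this primer anneals to the bottom strand there with its 3' end pointing downstream.
The reverse primer's reverse complement is CGTGGCAGACTGTT, which matches the template at positions 91–104.
Product length = (reverse-primer end) − (forward-primer start) + 1 = 104 − 29 + 1 = 76 bp.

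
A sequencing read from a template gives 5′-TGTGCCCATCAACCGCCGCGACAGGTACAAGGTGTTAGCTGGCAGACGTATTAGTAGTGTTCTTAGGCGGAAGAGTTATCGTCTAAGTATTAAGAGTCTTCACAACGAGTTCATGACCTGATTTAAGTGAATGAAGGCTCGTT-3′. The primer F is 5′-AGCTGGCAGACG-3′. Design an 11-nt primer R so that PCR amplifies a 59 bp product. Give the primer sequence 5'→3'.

The forward primer binds at positions 37–48, so a 59 bp product ends at position 37 + 59 − 1 = 95.
The reverse primer anneals to the top strand over positions 85–95, i.e. to AAGTATTAAGA.
Its sequence written 5'→3' is the reverse complement: TCTTAATACTT.

5'-TCTTAATACTT-3'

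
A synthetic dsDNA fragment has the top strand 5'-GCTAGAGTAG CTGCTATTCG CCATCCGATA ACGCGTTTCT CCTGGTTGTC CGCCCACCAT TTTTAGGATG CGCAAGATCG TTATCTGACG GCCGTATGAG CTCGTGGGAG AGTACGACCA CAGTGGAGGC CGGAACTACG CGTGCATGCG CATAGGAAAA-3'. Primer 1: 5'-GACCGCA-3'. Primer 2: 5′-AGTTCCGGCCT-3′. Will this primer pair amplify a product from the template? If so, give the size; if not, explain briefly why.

No product — primer 1 has no binding site in the template.

Primer 1 (GACCGCA) does not match the top strand, and its reverse complement TGCGGTC does not match either.
With no annealing site for primer 1, no amplification occurs.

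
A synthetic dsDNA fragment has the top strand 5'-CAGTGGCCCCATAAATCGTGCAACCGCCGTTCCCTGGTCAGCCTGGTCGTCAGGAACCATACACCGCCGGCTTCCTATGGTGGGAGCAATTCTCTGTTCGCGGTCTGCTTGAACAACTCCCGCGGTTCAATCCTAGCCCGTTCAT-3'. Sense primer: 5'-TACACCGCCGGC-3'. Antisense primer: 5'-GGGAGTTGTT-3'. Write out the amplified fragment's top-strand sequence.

5'-TACACCGCCGGCTTCCTATGGTGGGAGCAATTCTCTGTTCGCGGTCTGCTTGAACAACTCCC-3'

Scanning the template, TACACCGCCGGC occurs at positions 60–71; this primer anneals to the bottom strand there with its 3' end pointing downstream.
Reverse complement of the reverse primer: AACAACTCCC. This occurs on the top strand at positions 112–121.
The product is the template from position 60 through 121 (62 bp).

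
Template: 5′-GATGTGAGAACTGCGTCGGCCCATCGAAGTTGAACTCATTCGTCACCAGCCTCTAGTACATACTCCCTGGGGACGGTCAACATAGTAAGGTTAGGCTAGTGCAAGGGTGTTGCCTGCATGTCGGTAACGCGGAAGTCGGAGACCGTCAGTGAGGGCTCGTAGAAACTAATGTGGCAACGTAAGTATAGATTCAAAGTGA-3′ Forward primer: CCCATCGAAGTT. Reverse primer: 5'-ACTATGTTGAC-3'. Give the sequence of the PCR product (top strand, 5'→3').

Scanning the template, CCCATCGAAGTT occurs at positions 20–31; this primer anneals to the bottom strand there with its 3' end pointing downstream.
Taking the reverse complement of ACTATGTTGAC gives GTCAACATAGT, found at positions 76–86 on the template; the primer anneals here to the top strand with its 3' end pointing upstream.
The product is the template from position 20 through 86 (67 bp).

5'-CCCATCGAAGTTGAACTCATTCGTCACCAGCCTCTAGTACATACTCCCTGGGGACGGTCAACATAGT-3'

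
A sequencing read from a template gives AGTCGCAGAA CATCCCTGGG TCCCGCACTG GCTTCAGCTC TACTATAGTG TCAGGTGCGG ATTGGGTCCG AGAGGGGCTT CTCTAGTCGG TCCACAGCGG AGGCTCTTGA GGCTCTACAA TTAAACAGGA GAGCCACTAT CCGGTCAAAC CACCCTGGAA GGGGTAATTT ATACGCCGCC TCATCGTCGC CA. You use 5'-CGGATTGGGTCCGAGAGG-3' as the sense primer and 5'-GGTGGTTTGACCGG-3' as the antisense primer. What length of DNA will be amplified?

The forward primer matches the template at positions 58–75.
Taking the reverse complement of GGTGGTTTGACCGG gives CCGGTCAAACCACC, found at positions 141–154 on the template; the primer anneals here to the top strand with its 3' end pointing upstream.
Amplicon spans positions 58–154: 97 bp.

97 bp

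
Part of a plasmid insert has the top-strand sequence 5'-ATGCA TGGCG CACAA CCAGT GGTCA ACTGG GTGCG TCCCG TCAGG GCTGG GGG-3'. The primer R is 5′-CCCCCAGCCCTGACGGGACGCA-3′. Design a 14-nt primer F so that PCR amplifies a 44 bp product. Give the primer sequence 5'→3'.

The reverse primer's reverse complement TGCGTCCCGTCAGGGCTGGGGG matches the template at positions 32–53, so the product ends at position 53.
A 44 bp product then starts at position 53 − 44 + 1 = 10.
The forward primer is identical to the top strand there: GCACAACCAGTGGT.

5'-GCACAACCAGTGGT-3'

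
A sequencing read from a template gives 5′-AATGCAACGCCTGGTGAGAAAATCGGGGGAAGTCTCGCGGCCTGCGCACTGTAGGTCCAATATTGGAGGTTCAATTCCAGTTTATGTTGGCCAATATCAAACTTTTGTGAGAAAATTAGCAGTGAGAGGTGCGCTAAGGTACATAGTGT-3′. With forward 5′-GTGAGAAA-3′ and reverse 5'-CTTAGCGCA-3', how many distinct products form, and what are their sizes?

The forward primer GTGAGAAA matches the top strand at positions 14–21, 107–114.
The reverse primer's reverse complement is TGCGCTAAG, matching at positions 130–138.
Each forward site pairs with the reverse site to give a product ending at position 138: sizes 125, 32 bp.

Two products: 125 bp, 32 bp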